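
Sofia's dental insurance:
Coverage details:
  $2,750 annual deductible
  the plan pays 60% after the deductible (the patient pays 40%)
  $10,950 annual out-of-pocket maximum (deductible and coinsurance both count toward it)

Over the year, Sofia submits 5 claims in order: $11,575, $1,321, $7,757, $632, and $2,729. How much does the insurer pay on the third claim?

$4,654.20

Bill 1, $11,575: $2,750 finishes the deductible; $8,825 goes to coinsurance; 40% of $8,825 = $3,530. Cost to patient: $6,280. OOP to date $6,280. Plan pays $11,575 − $6,280 = $5,295.
Bill 2, $1,321: deductible already satisfied, so patient's share is 40% × $1,321 = $528.40. Patient owes $528.40 (running OOP $6,808.40). Plan pays $1,321 − $528.40 = $792.60.
Bill 3, $7,757: 40% coinsurance on $7,757 = $3,102.80. Cost to patient: $3,102.80. OOP to date $9,911.20. Insurer: $7,757 − $3,102.80 = $4,654.20.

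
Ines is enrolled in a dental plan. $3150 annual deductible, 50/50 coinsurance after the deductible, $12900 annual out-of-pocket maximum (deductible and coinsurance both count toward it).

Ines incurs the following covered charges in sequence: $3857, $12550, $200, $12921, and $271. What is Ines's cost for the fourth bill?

#1 ($3857): $3150 to deductible, leaving $707; coinsurance $707 × 50% = $353.50. Patient owes $3503.50 (running OOP $3503.50).
#2 ($12550): deductible met; 50% of $12550 = $6275. Cost to patient: $6275. OOP to date $9778.50.
#3 ($200): 50% coinsurance on $200 = $100. Patient pays $100; OOP now $9878.50.
#4 ($12921): deductible already satisfied, so patient's share is 50% × $12921 = $6460.50. Adding that to $9878.50 gives $16339, past the $12900 cap; patient pays only $12900 − $9878.50 = $3021.50.

$3021.50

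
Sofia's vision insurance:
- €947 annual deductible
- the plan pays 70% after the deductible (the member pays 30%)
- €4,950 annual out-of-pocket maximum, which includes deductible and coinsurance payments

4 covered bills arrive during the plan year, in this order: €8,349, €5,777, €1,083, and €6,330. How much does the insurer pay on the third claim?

#1 (€8,349): €947 finishes the deductible; €7,402 goes to coinsurance; coinsurance €7,402 × 30% = €2,220.60. Cost to member: €3,167.60. OOP to date €3,167.60. Insurer: €8,349 − €3,167.60 = €5,181.40.
#2 (€5,777): deductible already satisfied, so member's share is 30% × €5,777 = €1,733.10. Cost to member: €1,733.10. OOP to date €4,900.70. Insurer: €5,777 − €1,733.10 = €4,043.90.
#3 (€1,083): 30% coinsurance on €1,083 = €324.90. That would push OOP to €5,225.60, over the €4,950 cap, so member pays €4,950 − €4,900.70 = €49.30. Plan pays €1,083 − €49.30 = €1,033.70.

€1,033.70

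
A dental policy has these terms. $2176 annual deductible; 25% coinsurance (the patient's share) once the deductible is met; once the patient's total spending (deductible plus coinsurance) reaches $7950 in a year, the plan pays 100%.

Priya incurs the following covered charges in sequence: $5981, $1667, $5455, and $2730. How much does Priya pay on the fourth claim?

$682.50

Claim 1 — $5981: deductible takes $2176, $3805 remains; patient's 25% is $951.25. Patient pays $3127.25; OOP now $3127.25.
Claim 2 — $1667: 25% coinsurance on $1667 = $416.75. Cost to patient: $416.75. OOP to date $3544.
Claim 3 — $5455: deductible met; 25% of $5455 = $1363.75. Patient pays $1363.75; OOP now $4907.75.
Claim 4 — $2730: 25% coinsurance on $2730 = $682.50. Patient pays $682.50; OOP now $5590.25.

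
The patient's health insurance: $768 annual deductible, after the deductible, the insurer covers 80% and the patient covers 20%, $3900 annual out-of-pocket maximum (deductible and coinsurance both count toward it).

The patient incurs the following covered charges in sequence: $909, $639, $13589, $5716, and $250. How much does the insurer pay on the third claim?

$10871.20

Bill 1, $909: $768 finishes the deductible; $141 goes to coinsurance; patient's 20% is $28.20. Cost to patient: $796.20. OOP to date $796.20. Insurer: $909 − $796.20 = $112.80.
Bill 2, $639: deductible met; 20% of $639 = $127.80. Cost to patient: $127.80. OOP to date $924. Insurer: $639 − $127.80 = $511.20.
Bill 3, $13589: deductible already satisfied, so patient's share is 20% × $13589 = $2717.80. Patient owes $2717.80 (running OOP $3641.80). Plan pays $13589 − $2717.80 = $10871.20.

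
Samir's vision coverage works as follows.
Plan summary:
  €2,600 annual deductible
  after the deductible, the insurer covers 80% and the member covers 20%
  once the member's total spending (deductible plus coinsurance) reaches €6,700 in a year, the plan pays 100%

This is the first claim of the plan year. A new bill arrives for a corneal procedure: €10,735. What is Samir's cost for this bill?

€4,227

Deductible not yet touched, so the first €2,600 of the bill goes to the deductible.
That leaves €10,735 − €2,600 = €8,135 for coinsurance.
Member's 20% share of €8,135 is €1,627.
So the member owes €2,600 + €1,627 = €4,227 before any cap.
Total out-of-pocket so far would be €0 + €4,227 = €4,227, below the €6,700 cap — no reduction.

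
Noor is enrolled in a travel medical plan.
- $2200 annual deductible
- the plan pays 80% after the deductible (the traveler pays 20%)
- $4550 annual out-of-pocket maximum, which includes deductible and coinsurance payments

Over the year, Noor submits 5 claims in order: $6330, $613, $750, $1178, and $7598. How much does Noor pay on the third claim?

Claim 1 ($6330): $2200 to deductible, leaving $4130; coinsurance $4130 × 20% = $826. Cost to traveler: $3026. OOP to date $3026.
Claim 2 ($613): deductible met; 20% of $613 = $122.60. Traveler pays $122.60; OOP now $3148.60.
Claim 3 ($750): deductible already satisfied, so traveler's share is 20% × $750 = $150. Traveler owes $150 (running OOP $3298.60).

$150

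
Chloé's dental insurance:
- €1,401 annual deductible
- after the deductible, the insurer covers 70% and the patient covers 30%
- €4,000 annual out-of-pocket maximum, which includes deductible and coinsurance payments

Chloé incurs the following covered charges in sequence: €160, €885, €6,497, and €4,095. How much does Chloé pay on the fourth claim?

Claim 1 — €160: all of it applies to the deductible. Patient owes €160 (running OOP €160).
Claim 2 — €885: entire amount goes to the deductible. Cost to patient: €885. OOP to date €1,045.
Claim 3 — €6,497: €356 finishes the deductible; €6,141 goes to coinsurance; patient's 30% is €1,842.30. Patient owes €2,198.30 (running OOP €3,243.30).
Claim 4 — €4,095: deductible met; 30% of €4,095 = €1,228.50. That would push OOP to €4,471.80, over the €4,000 cap, so patient pays €4,000 − €3,243.30 = €756.70.

€756.70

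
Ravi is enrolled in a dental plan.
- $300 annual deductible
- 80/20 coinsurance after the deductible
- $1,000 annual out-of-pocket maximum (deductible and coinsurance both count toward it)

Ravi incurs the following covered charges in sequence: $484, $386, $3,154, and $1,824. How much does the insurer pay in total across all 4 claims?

Bill 1, $484: $300 finishes the deductible; $184 goes to coinsurance; patient's 20% is $36.80. Patient owes $336.80 (running OOP $336.80). Plan pays $484 − $336.80 = $147.20.
Bill 2, $386: deductible already satisfied, so patient's share is 20% × $386 = $77.20. Patient owes $77.20 (running OOP $414). Plan pays $386 − $77.20 = $308.80.
Bill 3, $3,154: deductible met; 20% of $3,154 = $630.80. Adding that to $414 gives $1,044.80, past the $1,000 cap; patient pays only $1,000 − $414 = $586. Plan pays $3,154 − $586 = $2,568.
Bill 4, $1,824: 20% coinsurance on $1,824 = $364.80. That would push OOP to $1,364.80, over the $1,000 cap, so patient pays $1,000 − $1,000 = $0. Plan pays $1,824 − $0 = $1,824.
Insurer total: $147.20 + $308.80 + $2,568 + $1,824 = $4,848.

$4,848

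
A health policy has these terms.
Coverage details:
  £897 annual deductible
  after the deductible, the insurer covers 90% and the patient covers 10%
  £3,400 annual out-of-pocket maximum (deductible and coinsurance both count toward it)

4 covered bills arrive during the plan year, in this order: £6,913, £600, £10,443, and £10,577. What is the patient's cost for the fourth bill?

Claim 1 — £6,913: deductible takes £897, £6,016 remains; 10% of £6,016 = £601.60. Patient owes £1,498.60 (running OOP £1,498.60).
Claim 2 — £600: deductible met; 10% of £600 = £60. Cost to patient: £60. OOP to date £1,558.60.
Claim 3 — £10,443: deductible already satisfied, so patient's share is 10% × £10,443 = £1,044.30. Patient pays £1,044.30; OOP now £2,602.90.
Claim 4 — £10,577: deductible met; 10% of £10,577 = £1,057.70. Adding that to £2,602.90 gives £3,660.60, past the £3,400 cap; patient pays only £3,400 − £2,602.90 = £797.10.

£797.10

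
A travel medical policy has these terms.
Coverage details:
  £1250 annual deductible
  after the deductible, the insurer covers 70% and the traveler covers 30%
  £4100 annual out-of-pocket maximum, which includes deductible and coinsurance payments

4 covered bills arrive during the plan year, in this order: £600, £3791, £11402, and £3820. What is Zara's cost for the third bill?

Claim 1 — £600: fully absorbed by the deductible. Traveler owes £600 (running OOP £600).
Claim 2 — £3791: deductible takes £650, £3141 remains; coinsurance £3141 × 30% = £942.30. Traveler pays £1592.30; OOP now £2192.30.
Claim 3 — £11402: deductible already satisfied, so traveler's share is 30% × £11402 = £3420.60. OOP would hit £5612.90 > £4100, so the cap limits the traveler to £4100 − £2192.30 = £1907.70.

£1907.70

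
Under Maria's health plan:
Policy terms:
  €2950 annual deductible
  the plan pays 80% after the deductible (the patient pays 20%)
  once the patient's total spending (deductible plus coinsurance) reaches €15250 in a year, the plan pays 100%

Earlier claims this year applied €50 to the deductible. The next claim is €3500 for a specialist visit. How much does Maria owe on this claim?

€3020

Deductible still to meet: €2950 − €50 = €2900.
That leaves €3500 − €2900 = €600 for coinsurance.
Coinsurance: €600 × 20% = €120.
Patient responsibility before any cap: €2900 + €120 = €3020.
Total out-of-pocket so far would be €50 + €3020 = €3070, below the €15250 cap — no reduction.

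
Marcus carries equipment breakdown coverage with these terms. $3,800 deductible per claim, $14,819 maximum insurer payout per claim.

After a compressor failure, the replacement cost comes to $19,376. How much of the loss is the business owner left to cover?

$4,557

Less the $3,800 deductible: $19,376 − $3,800 = $15,576.
$15,576 exceeds the $14,819 limit, so the insurer pays the limit: $14,819.
Business owner's share is the uncovered remainder: $19,376 − $14,819 = $4,557.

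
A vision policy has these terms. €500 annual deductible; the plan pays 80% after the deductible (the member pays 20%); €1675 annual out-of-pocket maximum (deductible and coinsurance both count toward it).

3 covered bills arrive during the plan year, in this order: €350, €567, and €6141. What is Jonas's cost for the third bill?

Claim 1 (€350): all of it applies to the deductible. Member pays €350; OOP now €350.
Claim 2 (€567): deductible takes €150, €417 remains; member's 20% is €83.40. Cost to member: €233.40. OOP to date €583.40.
Claim 3 (€6141): 20% coinsurance on €6141 = €1228.20. Adding that to €583.40 gives €1811.60, past the €1675 cap; member pays only €1675 − €583.40 = €1091.60.

€1091.60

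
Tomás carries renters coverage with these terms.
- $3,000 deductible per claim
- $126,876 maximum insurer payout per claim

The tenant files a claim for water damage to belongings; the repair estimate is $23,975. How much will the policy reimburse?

Subtract the deductible: $23,975 − $3,000 = $20,975.
That's under the $126,876 cap, so the insurer reimburses the full $20,975.

$20,975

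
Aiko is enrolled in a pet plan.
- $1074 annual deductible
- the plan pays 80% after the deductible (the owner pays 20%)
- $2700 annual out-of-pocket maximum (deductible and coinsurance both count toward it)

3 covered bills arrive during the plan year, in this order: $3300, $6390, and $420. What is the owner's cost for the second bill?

$1180.80

Claim 1 — $3300: $1074 finishes the deductible; $2226 goes to coinsurance; owner's 20% is $445.20. Cost to owner: $1519.20. OOP to date $1519.20.
Claim 2 — $6390: deductible already satisfied, so owner's share is 20% × $6390 = $1278. That would push OOP to $2797.20, over the $2700 cap, so owner pays $2700 − $1519.20 = $1180.80.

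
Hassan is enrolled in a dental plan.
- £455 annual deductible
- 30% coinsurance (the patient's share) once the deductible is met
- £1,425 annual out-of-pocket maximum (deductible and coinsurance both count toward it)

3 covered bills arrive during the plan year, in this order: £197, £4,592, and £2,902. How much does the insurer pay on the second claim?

£3,364

Bill 1, £197: fully absorbed by the deductible. Patient pays £197; OOP now £197. Plan pays £197 − £197 = £0.
Bill 2, £4,592: £258 to deductible, leaving £4,334; 30% of £4,334 = £1,300.20. Deductible plus coinsurance: £258 + £1,300.20 = £1,558.20. That would push OOP to £1,755.20, over the £1,425 cap, so patient pays £1,425 − £197 = £1,228. Insurer: £4,592 − £1,228 = £3,364.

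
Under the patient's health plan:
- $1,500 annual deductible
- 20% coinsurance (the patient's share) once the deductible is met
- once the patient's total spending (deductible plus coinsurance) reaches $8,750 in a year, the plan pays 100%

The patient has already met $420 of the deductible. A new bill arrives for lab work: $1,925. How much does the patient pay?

$1,249

Remaining deductible: $1,500 − $420 = $1,080.
That leaves $1,925 − $1,080 = $845 for coinsurance.
Coinsurance: $845 × 20% = $169.
That puts the patient's cost at $1,080 + $169 = $1,249 before any cap.
Cumulative spending $420 + $1,249 = $1,669 stays under the $8,750 maximum.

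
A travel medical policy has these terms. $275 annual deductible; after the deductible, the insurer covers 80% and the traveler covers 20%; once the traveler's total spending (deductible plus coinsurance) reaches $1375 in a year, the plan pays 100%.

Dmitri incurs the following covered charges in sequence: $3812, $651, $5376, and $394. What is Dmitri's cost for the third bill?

$262.40

Claim 1 — $3812: $275 finishes the deductible; $3537 goes to coinsurance; traveler's 20% is $707.40. Traveler owes $982.40 (running OOP $982.40).
Claim 2 — $651: deductible met; 20% of $651 = $130.20. Traveler owes $130.20 (running OOP $1112.60).
Claim 3 — $5376: 20% coinsurance on $5376 = $1075.20. Adding that to $1112.60 gives $2187.80, past the $1375 cap; traveler pays only $1375 − $1112.60 = $262.40.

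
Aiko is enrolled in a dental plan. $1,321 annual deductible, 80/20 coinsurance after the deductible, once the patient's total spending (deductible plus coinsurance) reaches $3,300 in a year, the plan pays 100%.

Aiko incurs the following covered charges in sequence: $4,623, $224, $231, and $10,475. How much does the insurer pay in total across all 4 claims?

$12,253

Bill 1, $4,623: $1,321 finishes the deductible; $3,302 goes to coinsurance; 20% of $3,302 = $660.40. Cost to patient: $1,981.40. OOP to date $1,981.40. Plan pays $4,623 − $1,981.40 = $2,641.60.
Bill 2, $224: deductible already satisfied, so patient's share is 20% × $224 = $44.80. Patient pays $44.80; OOP now $2,026.20. Plan pays $224 − $44.80 = $179.20.
Bill 3, $231: deductible met; 20% of $231 = $46.20. Cost to patient: $46.20. OOP to date $2,072.40. Insurer: $231 − $46.20 = $184.80.
Bill 4, $10,475: deductible met; 20% of $10,475 = $2,095. OOP would hit $4,167.40 > $3,300, so the cap limits the patient to $3,300 − $2,072.40 = $1,227.60. Insurer: $10,475 − $1,227.60 = $9,247.40.
Insurer total: $2,641.60 + $179.20 + $184.80 + $9,247.40 = $12,253.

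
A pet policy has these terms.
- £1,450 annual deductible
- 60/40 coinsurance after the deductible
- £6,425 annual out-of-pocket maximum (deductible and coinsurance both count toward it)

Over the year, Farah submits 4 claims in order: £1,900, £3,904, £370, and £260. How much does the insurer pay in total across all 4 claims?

Claim 1 (£1,900): £1,450 finishes the deductible; £450 goes to coinsurance; 40% of £450 = £180. Owner owes £1,630 (running OOP £1,630). Plan pays £1,900 − £1,630 = £270.
Claim 2 (£3,904): deductible met; 40% of £3,904 = £1,561.60. Owner pays £1,561.60; OOP now £3,191.60. Insurer: £3,904 − £1,561.60 = £2,342.40.
Claim 3 (£370): 40% coinsurance on £370 = £148. Cost to owner: £148. OOP to date £3,339.60. Insurer: £370 − £148 = £222.
Claim 4 (£260): 40% coinsurance on £260 = £104. Cost to owner: £104. OOP to date £3,443.60. Plan pays £260 − £104 = £156.
Insurer total = bills − owner's total = £6,434 − £3,443.60 = £2,990.40.

£2,990.40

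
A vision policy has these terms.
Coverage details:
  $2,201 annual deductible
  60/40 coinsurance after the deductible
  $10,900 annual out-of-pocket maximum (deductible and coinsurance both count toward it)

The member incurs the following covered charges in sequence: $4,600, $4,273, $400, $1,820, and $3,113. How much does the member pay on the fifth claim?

$1,245.20

#1 ($4,600): deductible takes $2,201, $2,399 remains; member's 40% is $959.60. Cost to member: $3,160.60. OOP to date $3,160.60.
#2 ($4,273): deductible already satisfied, so member's share is 40% × $4,273 = $1,709.20. Member pays $1,709.20; OOP now $4,869.80.
#3 ($400): 40% coinsurance on $400 = $160. Member pays $160; OOP now $5,029.80.
#4 ($1,820): deductible already satisfied, so member's share is 40% × $1,820 = $728. Member pays $728; OOP now $5,757.80.
#5 ($3,113): 40% coinsurance on $3,113 = $1,245.20. Member pays $1,245.20; OOP now $7,003.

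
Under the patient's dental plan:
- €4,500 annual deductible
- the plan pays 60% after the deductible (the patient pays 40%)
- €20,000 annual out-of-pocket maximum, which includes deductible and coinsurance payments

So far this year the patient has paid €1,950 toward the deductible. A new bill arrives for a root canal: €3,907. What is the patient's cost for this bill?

€3,092.80

Remaining deductible: €4,500 − €1,950 = €2,550.
That leaves €3,907 − €2,550 = €1,357 for coinsurance.
Coinsurance: €1,357 × 40% = €542.80.
So the patient owes €2,550 + €542.80 = €3,092.80 before any cap.
Cumulative spending €1,950 + €3,092.80 = €5,042.80 stays under the €20,000 maximum.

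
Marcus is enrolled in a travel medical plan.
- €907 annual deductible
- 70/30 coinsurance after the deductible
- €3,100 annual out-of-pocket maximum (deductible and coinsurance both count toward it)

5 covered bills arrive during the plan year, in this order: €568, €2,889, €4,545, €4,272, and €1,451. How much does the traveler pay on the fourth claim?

Bill 1, €568: entire amount goes to the deductible. Cost to traveler: €568. OOP to date €568.
Bill 2, €2,889: deductible takes €339, €2,550 remains; traveler's 30% is €765. Cost to traveler: €1,104. OOP to date €1,672.
Bill 3, €4,545: 30% coinsurance on €4,545 = €1,363.50. Traveler owes €1,363.50 (running OOP €3,035.50).
Bill 4, €4,272: deductible already satisfied, so traveler's share is 30% × €4,272 = €1,281.60. That would push OOP to €4,317.10, over the €3,100 cap, so traveler pays €3,100 − €3,035.50 = €64.50.

€64.50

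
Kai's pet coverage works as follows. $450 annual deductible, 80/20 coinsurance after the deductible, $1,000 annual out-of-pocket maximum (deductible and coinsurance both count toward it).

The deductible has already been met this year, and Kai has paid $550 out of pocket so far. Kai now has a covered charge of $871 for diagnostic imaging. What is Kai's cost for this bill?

With the deductible met, the entire $871 is subject to coinsurance.
Owner's 20% share of $871 is $174.20.
Year-to-date out-of-pocket becomes $550 + $174.20 = $724.20, still under the $1,000 maximum, so no cap applies.

$174.20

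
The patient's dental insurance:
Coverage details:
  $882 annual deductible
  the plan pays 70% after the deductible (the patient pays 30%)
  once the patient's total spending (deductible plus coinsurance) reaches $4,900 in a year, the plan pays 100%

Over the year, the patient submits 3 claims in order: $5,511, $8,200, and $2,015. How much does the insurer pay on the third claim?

#1 ($5,511): $882 finishes the deductible; $4,629 goes to coinsurance; patient's 30% is $1,388.70. Patient pays $2,270.70; OOP now $2,270.70. Plan pays $5,511 − $2,270.70 = $3,240.30.
#2 ($8,200): 30% coinsurance on $8,200 = $2,460. Patient owes $2,460 (running OOP $4,730.70). Insurer: $8,200 − $2,460 = $5,740.
#3 ($2,015): 30% coinsurance on $2,015 = $604.50. OOP would hit $5,335.20 > $4,900, so the cap limits the patient to $4,900 − $4,730.70 = $169.30. Insurer: $2,015 − $169.30 = $1,845.70.

$1,845.70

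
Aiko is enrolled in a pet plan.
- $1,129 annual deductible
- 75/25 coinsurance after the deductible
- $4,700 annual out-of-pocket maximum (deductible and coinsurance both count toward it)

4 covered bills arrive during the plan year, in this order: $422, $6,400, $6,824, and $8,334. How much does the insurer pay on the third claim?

#1 ($422): entire amount goes to the deductible. Owner pays $422; OOP now $422. Insurer: $422 − $422 = $0.
#2 ($6,400): $707 to deductible, leaving $5,693; coinsurance $5,693 × 25% = $1,423.25. Cost to owner: $2,130.25. OOP to date $2,552.25. Plan pays $6,400 − $2,130.25 = $4,269.75.
#3 ($6,824): 25% coinsurance on $6,824 = $1,706. Cost to owner: $1,706. OOP to date $4,258.25. Insurer: $6,824 − $1,706 = $5,118.

$5,118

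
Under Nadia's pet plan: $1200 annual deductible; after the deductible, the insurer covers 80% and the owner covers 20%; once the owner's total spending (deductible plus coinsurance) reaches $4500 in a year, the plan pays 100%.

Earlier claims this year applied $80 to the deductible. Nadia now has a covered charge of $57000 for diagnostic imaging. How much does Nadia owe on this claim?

$4420

Deductible still to meet: $1200 − $80 = $1120.
The remaining $55880 (= $57000 − $1120) moves to coinsurance.
20% of $55880 = $11176 falls to the owner.
That puts the owner's cost at $1120 + $11176 = $12296 before any cap.
That would bring total out-of-pocket to $12376, past the $4500 cap. The owner is capped at $4500 − $80 = $4420 on this claim.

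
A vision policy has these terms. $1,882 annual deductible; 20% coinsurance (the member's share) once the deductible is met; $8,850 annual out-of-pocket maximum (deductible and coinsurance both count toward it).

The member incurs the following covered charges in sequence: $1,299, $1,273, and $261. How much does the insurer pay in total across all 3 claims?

$760.80

Claim 1 — $1,299: all of it applies to the deductible. Member pays $1,299; OOP now $1,299. Plan pays $1,299 − $1,299 = $0.
Claim 2 — $1,273: deductible takes $583, $690 remains; 20% of $690 = $138. Cost to member: $721. OOP to date $2,020. Insurer: $1,273 − $721 = $552.
Claim 3 — $261: 20% coinsurance on $261 = $52.20. Member owes $52.20 (running OOP $2,072.20). Insurer: $261 − $52.20 = $208.80.
Insurer total: $0 + $552 + $208.80 = $760.80.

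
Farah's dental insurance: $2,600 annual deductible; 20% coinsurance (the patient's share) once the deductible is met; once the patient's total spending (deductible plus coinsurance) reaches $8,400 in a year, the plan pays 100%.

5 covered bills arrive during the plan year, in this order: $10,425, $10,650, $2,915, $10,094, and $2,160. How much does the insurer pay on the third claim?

$2,332

Claim 1 ($10,425): deductible takes $2,600, $7,825 remains; patient's 20% is $1,565. Patient owes $4,165 (running OOP $4,165). Insurer: $10,425 − $4,165 = $6,260.
Claim 2 ($10,650): 20% coinsurance on $10,650 = $2,130. Patient pays $2,130; OOP now $6,295. Plan pays $10,650 − $2,130 = $8,520.
Claim 3 ($2,915): 20% coinsurance on $2,915 = $583. Patient pays $583; OOP now $6,878. Insurer: $2,915 − $583 = $2,332.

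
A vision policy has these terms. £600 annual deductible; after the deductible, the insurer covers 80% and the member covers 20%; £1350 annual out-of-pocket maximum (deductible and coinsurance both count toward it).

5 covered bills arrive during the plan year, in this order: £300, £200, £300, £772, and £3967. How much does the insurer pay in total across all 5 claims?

£4189

Claim 1 (£300): all of it applies to the deductible. Member owes £300 (running OOP £300). Insurer: £300 − £300 = £0.
Claim 2 (£200): fully absorbed by the deductible. Member pays £200; OOP now £500. Plan pays £200 − £200 = £0.
Claim 3 (£300): deductible takes £100, £200 remains; coinsurance £200 × 20% = £40. Member pays £140; OOP now £640. Plan pays £300 − £140 = £160.
Claim 4 (£772): deductible met; 20% of £772 = £154.40. Member owes £154.40 (running OOP £794.40). Insurer: £772 − £154.40 = £617.60.
Claim 5 (£3967): deductible met; 20% of £3967 = £793.40. Adding that to £794.40 gives £1587.80, past the £1350 cap; member pays only £1350 − £794.40 = £555.60. Plan pays £3967 − £555.60 = £3411.40.
Insurer total = bills − member's total = £5539 − £1350 = £4189.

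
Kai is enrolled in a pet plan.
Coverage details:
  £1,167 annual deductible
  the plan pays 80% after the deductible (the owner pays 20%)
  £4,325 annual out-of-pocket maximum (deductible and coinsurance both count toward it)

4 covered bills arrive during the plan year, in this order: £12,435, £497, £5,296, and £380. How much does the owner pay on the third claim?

Claim 1 — £12,435: deductible takes £1,167, £11,268 remains; coinsurance £11,268 × 20% = £2,253.60. Cost to owner: £3,420.60. OOP to date £3,420.60.
Claim 2 — £497: deductible met; 20% of £497 = £99.40. Cost to owner: £99.40. OOP to date £3,520.
Claim 3 — £5,296: 20% coinsurance on £5,296 = £1,059.20. That would push OOP to £4,579.20, over the £4,325 cap, so owner pays £4,325 − £3,520 = £805.

£805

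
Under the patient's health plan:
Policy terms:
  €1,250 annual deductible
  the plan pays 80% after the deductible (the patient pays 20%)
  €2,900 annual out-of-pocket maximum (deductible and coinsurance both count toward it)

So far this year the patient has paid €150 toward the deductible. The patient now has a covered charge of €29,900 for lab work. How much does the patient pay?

Remaining deductible: €1,250 − €150 = €1,100.
The remaining €28,800 (= €29,900 − €1,100) moves to coinsurance.
Patient's 20% share of €28,800 is €5,760.
So the patient owes €1,100 + €5,760 = €6,860 before any cap.
Adding €6,860 to the €150 already spent would give €7,010, which exceeds the €2,900 cap; the patient pays just €2,900 − €150 = €2,750.

€2,750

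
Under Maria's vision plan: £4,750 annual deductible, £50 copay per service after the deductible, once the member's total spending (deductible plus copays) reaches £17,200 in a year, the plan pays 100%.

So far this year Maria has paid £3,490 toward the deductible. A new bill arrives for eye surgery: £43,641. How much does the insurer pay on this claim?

£3,490 of the £4,750 deductible is already met, leaving £1,260.
After the £1,260 deductible portion, £43,641 − £1,260 = £42,381 is subject to the copay.
Copay on this service: £50.
So the member owes £1,260 + £50 = £1,310 before any cap.
Cumulative spending £3,490 + £1,310 = £4,800 stays under the £17,200 maximum.
The plan picks up £43,641 − £1,310 = £42,331.

£42,331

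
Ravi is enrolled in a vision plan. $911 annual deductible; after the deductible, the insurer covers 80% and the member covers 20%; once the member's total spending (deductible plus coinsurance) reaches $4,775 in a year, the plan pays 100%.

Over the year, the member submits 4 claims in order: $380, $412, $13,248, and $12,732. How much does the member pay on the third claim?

#1 ($380): all of it applies to the deductible. Member owes $380 (running OOP $380).
#2 ($412): entire amount goes to the deductible. Cost to member: $412. OOP to date $792.
#3 ($13,248): deductible takes $119, $13,129 remains; coinsurance $13,129 × 20% = $2,625.80. Member owes $2,744.80 (running OOP $3,536.80).

$2,744.80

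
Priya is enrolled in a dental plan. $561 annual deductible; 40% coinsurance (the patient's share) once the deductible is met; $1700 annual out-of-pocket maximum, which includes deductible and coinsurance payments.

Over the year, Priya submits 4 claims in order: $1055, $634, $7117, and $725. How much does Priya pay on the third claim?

Bill 1, $1055: deductible takes $561, $494 remains; coinsurance $494 × 40% = $197.60. Cost to patient: $758.60. OOP to date $758.60.
Bill 2, $634: deductible met; 40% of $634 = $253.60. Patient pays $253.60; OOP now $1012.20.
Bill 3, $7117: deductible already satisfied, so patient's share is 40% × $7117 = $2846.80. That would push OOP to $3859, over the $1700 cap, so patient pays $1700 − $1012.20 = $687.80.

$687.80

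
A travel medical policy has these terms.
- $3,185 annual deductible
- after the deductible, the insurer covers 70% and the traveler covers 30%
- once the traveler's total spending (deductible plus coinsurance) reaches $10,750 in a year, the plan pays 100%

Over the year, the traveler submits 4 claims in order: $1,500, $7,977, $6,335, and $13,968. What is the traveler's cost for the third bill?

Claim 1 ($1,500): entire amount goes to the deductible. Traveler pays $1,500; OOP now $1,500.
Claim 2 ($7,977): $1,685 finishes the deductible; $6,292 goes to coinsurance; 30% of $6,292 = $1,887.60. Cost to traveler: $3,572.60. OOP to date $5,072.60.
Claim 3 ($6,335): deductible already satisfied, so traveler's share is 30% × $6,335 = $1,900.50. Cost to traveler: $1,900.50. OOP to date $6,973.10.

$1,900.50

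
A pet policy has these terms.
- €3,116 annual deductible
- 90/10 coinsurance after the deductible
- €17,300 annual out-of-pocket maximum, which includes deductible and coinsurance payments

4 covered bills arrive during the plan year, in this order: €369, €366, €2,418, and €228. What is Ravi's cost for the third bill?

€2,384.70

#1 (€369): fully absorbed by the deductible. Cost to owner: €369. OOP to date €369.
#2 (€366): entire amount goes to the deductible. Owner owes €366 (running OOP €735).
#3 (€2,418): €2,381 to deductible, leaving €37; 10% of €37 = €3.70. Owner pays €2,384.70; OOP now €3,119.70.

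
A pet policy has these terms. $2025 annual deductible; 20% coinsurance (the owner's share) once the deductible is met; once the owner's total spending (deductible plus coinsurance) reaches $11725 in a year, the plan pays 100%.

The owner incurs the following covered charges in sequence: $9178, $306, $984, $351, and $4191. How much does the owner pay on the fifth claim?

$838.20

Bill 1, $9178: $2025 finishes the deductible; $7153 goes to coinsurance; coinsurance $7153 × 20% = $1430.60. Owner pays $3455.60; OOP now $3455.60.
Bill 2, $306: 20% coinsurance on $306 = $61.20. Cost to owner: $61.20. OOP to date $3516.80.
Bill 3, $984: 20% coinsurance on $984 = $196.80. Owner owes $196.80 (running OOP $3713.60).
Bill 4, $351: deductible met; 20% of $351 = $70.20. Cost to owner: $70.20. OOP to date $3783.80.
Bill 5, $4191: 20% coinsurance on $4191 = $838.20. Owner owes $838.20 (running OOP $4622).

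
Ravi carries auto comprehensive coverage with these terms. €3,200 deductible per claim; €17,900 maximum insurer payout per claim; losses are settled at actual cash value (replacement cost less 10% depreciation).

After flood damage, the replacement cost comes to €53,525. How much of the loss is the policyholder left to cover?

€35,625

Actual cash value after 10% depreciation: €53,525 × 90% = €48,172.50.
Subtract the deductible: €48,172.50 − €3,200 = €44,972.50.
The €17,900 per-incident cap binds; insurer pays €17,900.
Out of pocket: €53,525 − €17,900 = €35,625.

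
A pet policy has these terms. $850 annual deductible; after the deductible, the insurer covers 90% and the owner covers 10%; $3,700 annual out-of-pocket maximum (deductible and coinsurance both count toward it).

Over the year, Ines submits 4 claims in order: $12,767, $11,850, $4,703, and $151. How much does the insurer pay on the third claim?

$4,232.70

Bill 1, $12,767: $850 finishes the deductible; $11,917 goes to coinsurance; 10% of $11,917 = $1,191.70. Owner owes $2,041.70 (running OOP $2,041.70). Plan pays $12,767 − $2,041.70 = $10,725.30.
Bill 2, $11,850: deductible already satisfied, so owner's share is 10% × $11,850 = $1,185. Owner pays $1,185; OOP now $3,226.70. Insurer: $11,850 − $1,185 = $10,665.
Bill 3, $4,703: deductible met; 10% of $4,703 = $470.30. Owner pays $470.30; OOP now $3,697. Insurer: $4,703 − $470.30 = $4,232.70.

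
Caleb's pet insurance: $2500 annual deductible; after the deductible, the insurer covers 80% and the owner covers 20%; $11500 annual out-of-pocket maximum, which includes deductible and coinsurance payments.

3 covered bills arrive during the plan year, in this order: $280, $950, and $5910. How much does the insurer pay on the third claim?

#1 ($280): entire amount goes to the deductible. Owner owes $280 (running OOP $280). Plan pays $280 − $280 = $0.
#2 ($950): fully absorbed by the deductible. Cost to owner: $950. OOP to date $1230. Plan pays $950 − $950 = $0.
#3 ($5910): $1270 to deductible, leaving $4640; owner's 20% is $928. Owner owes $2198 (running OOP $3428). Plan pays $5910 − $2198 = $3712.

$3712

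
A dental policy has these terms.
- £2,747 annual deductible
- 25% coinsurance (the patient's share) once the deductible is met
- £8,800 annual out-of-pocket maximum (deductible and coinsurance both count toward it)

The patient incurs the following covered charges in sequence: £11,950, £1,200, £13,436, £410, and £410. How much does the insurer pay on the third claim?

#1 (£11,950): £2,747 finishes the deductible; £9,203 goes to coinsurance; 25% of £9,203 = £2,300.75. Patient pays £5,047.75; OOP now £5,047.75. Insurer: £11,950 − £5,047.75 = £6,902.25.
#2 (£1,200): deductible already satisfied, so patient's share is 25% × £1,200 = £300. Patient owes £300 (running OOP £5,347.75). Plan pays £1,200 − £300 = £900.
#3 (£13,436): deductible met; 25% of £13,436 = £3,359. Patient pays £3,359; OOP now £8,706.75. Plan pays £13,436 − £3,359 = £10,077.

£10,077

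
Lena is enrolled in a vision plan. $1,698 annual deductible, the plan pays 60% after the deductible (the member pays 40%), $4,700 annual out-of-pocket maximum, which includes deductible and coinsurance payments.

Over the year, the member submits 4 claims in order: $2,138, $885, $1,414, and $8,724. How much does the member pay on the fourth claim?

$1,906.40

#1 ($2,138): $1,698 to deductible, leaving $440; 40% of $440 = $176. Cost to member: $1,874. OOP to date $1,874.
#2 ($885): 40% coinsurance on $885 = $354. Member pays $354; OOP now $2,228.
#3 ($1,414): 40% coinsurance on $1,414 = $565.60. Member owes $565.60 (running OOP $2,793.60).
#4 ($8,724): deductible already satisfied, so member's share is 40% × $8,724 = $3,489.60. That would push OOP to $6,283.20, over the $4,700 cap, so member pays $4,700 − $2,793.60 = $1,906.40.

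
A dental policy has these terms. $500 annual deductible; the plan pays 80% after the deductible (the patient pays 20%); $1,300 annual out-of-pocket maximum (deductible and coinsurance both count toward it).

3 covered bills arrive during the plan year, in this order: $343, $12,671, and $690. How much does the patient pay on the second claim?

$957

Bill 1, $343: all of it applies to the deductible. Patient pays $343; OOP now $343.
Bill 2, $12,671: $157 finishes the deductible; $12,514 goes to coinsurance; coinsurance $12,514 × 20% = $2,502.80. Together that's $157 + $2,502.80 = $2,659.80. Adding that to $343 gives $3,002.80, past the $1,300 cap; patient pays only $1,300 − $343 = $957.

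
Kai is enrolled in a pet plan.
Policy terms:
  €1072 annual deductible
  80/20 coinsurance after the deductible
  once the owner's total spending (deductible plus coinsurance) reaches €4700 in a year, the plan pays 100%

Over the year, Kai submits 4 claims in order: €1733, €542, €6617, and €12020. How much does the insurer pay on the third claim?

#1 (€1733): deductible takes €1072, €661 remains; coinsurance €661 × 20% = €132.20. Cost to owner: €1204.20. OOP to date €1204.20. Insurer: €1733 − €1204.20 = €528.80.
#2 (€542): deductible already satisfied, so owner's share is 20% × €542 = €108.40. Cost to owner: €108.40. OOP to date €1312.60. Insurer: €542 − €108.40 = €433.60.
#3 (€6617): deductible already satisfied, so owner's share is 20% × €6617 = €1323.40. Owner owes €1323.40 (running OOP €2636). Plan pays €6617 − €1323.40 = €5293.60.

€5293.60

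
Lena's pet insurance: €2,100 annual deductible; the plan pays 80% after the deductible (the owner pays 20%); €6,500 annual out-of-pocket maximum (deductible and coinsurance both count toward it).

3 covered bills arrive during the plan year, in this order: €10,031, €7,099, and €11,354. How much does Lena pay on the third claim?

€1,394

Bill 1, €10,031: deductible takes €2,100, €7,931 remains; 20% of €7,931 = €1,586.20. Owner pays €3,686.20; OOP now €3,686.20.
Bill 2, €7,099: deductible met; 20% of €7,099 = €1,419.80. Owner pays €1,419.80; OOP now €5,106.
Bill 3, €11,354: 20% coinsurance on €11,354 = €2,270.80. That would push OOP to €7,376.80, over the €6,500 cap, so owner pays €6,500 − €5,106 = €1,394.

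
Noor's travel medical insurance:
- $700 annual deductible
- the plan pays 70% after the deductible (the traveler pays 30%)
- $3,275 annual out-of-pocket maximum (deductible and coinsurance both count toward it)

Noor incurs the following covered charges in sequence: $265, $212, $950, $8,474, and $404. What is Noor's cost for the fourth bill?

$2,356.90

Claim 1 — $265: all of it applies to the deductible. Cost to traveler: $265. OOP to date $265.
Claim 2 — $212: fully absorbed by the deductible. Traveler owes $212 (running OOP $477).
Claim 3 — $950: $223 to deductible, leaving $727; 30% of $727 = $218.10. Traveler pays $441.10; OOP now $918.10.
Claim 4 — $8,474: deductible met; 30% of $8,474 = $2,542.20. Adding that to $918.10 gives $3,460.30, past the $3,275 cap; traveler pays only $3,275 − $918.10 = $2,356.90.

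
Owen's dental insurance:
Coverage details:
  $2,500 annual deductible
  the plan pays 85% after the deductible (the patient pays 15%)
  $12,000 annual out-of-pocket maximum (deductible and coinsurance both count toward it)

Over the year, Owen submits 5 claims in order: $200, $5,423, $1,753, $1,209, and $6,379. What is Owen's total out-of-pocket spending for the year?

Claim 1 — $200: fully absorbed by the deductible. Cost to patient: $200. OOP to date $200.
Claim 2 — $5,423: $2,300 finishes the deductible; $3,123 goes to coinsurance; 15% of $3,123 = $468.45. Patient owes $2,768.45 (running OOP $2,968.45).
Claim 3 — $1,753: deductible already satisfied, so patient's share is 15% × $1,753 = $262.95. Patient pays $262.95; OOP now $3,231.40.
Claim 4 — $1,209: deductible already satisfied, so patient's share is 15% × $1,209 = $181.35. Patient owes $181.35 (running OOP $3,412.75).
Claim 5 — $6,379: deductible met; 15% of $6,379 = $956.85. Patient pays $956.85; OOP now $4,369.60.
Total paid by the patient: $200 + $2,768.45 + $262.95 + $181.35 + $956.85 = $4,369.60.

$4,369.60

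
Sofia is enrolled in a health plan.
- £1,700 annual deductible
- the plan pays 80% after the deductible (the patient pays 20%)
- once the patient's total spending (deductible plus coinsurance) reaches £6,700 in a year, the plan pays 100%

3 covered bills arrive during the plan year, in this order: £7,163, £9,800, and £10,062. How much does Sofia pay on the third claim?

£1,947.40

Claim 1 (£7,163): £1,700 to deductible, leaving £5,463; 20% of £5,463 = £1,092.60. Patient owes £2,792.60 (running OOP £2,792.60).
Claim 2 (£9,800): deductible met; 20% of £9,800 = £1,960. Patient pays £1,960; OOP now £4,752.60.
Claim 3 (£10,062): deductible met; 20% of £10,062 = £2,012.40. Adding that to £4,752.60 gives £6,765, past the £6,700 cap; patient pays only £6,700 − £4,752.60 = £1,947.40.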